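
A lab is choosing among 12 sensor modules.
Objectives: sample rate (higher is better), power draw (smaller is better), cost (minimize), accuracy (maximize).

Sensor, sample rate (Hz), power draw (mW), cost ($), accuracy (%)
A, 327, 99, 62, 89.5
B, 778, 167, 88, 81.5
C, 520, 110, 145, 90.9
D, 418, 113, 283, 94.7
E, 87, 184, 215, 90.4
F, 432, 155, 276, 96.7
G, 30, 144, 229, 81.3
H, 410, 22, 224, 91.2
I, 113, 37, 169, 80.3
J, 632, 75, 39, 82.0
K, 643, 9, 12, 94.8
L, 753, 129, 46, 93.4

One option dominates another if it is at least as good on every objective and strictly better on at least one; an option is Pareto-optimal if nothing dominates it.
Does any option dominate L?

A: worse on sample rate (327 vs 753).
B: worse on power draw (167 vs 129).
C: worse on sample rate (520 vs 753).
D: worse on sample rate (418 vs 753).
E: worse on sample rate (87 vs 753).
F: worse on sample rate (432 vs 753).
G: worse on sample rate (30 vs 753).
H: worse on sample rate (410 vs 753).
I: worse on sample rate (113 vs 753).
J: worse on sample rate (632 vs 753).
K: worse on sample rate (643 vs 753).
No option is at least as good as L on every objective and strictly better on one.

No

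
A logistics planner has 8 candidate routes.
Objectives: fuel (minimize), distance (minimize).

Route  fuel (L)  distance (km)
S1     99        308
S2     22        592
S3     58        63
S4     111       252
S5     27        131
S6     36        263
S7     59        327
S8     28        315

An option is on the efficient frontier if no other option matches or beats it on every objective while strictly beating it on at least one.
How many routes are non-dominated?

3

S1: dominated by S3 (fuel 58≤99, distance 63≤308).
S2: not dominated (best fuel).
S3: not dominated (best distance).
S4: dominated by S3 (fuel 58≤111, distance 63≤252).
S5: not dominated.
S6: dominated by S5 (fuel 27≤36, distance 131≤263).
S7: dominated by S3 (fuel 58≤59, distance 63≤327).
S8: dominated by S5 (fuel 27≤28, distance 131≤315).
Pareto-optimal: S2, S3, S5 → 3.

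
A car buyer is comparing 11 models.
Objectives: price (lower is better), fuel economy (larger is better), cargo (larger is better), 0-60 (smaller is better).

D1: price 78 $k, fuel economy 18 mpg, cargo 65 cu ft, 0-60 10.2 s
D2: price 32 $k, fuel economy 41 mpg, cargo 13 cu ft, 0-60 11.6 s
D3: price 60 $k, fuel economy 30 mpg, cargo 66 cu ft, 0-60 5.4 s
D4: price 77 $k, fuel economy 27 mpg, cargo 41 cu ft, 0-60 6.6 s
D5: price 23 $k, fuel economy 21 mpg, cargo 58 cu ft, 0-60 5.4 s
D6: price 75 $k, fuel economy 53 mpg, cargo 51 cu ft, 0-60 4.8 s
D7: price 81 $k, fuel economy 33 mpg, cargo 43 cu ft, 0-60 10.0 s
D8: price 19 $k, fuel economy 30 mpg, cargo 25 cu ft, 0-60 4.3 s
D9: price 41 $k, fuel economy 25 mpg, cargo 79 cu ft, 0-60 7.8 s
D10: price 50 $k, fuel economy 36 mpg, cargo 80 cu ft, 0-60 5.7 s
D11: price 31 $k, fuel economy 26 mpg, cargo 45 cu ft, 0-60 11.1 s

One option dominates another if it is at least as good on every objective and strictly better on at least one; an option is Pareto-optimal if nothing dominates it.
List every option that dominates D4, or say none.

D3, D6, D10

D3: price 60≤77, fuel economy 30≥27, cargo 66≥41, 0-60 5.4≤6.6 — dominates D4.
D6: price 75≤77, fuel economy 53≥27, cargo 51≥41, 0-60 4.8≤6.6 — dominates D4.
D10: price 50≤77, fuel economy 36≥27, cargo 80≥41, 0-60 5.7≤6.6 — dominates D4.
Others (D1, D2, D5, D7, D8, D9, D11) are each worse than D4 on at least one objective.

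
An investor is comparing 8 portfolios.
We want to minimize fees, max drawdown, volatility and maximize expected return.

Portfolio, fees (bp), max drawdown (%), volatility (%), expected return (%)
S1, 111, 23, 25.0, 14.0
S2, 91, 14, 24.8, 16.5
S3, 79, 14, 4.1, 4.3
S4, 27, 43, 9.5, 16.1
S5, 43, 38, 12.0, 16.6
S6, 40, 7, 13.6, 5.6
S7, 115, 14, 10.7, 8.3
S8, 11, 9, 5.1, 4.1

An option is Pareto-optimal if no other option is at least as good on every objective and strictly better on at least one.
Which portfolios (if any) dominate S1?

S2

S2: fees 91≤111, max drawdown 14≤23, volatility 24.8≤25.0, expected return 16.5≥14.0 — dominates S1.
Others (S3, S4, S5, S6, S7, S8) are each worse than S1 on at least one objective.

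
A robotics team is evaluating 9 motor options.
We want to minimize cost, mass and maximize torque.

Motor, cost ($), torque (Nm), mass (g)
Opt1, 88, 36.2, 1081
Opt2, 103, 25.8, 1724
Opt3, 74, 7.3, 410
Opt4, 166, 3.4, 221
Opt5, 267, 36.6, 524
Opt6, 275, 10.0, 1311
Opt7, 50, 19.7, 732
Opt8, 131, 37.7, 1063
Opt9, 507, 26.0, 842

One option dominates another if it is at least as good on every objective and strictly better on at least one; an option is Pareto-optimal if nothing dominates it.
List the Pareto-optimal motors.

Opt1: not dominated.
Opt2: dominated by Opt1 (cost 88≤103, torque 36.2≥25.8, mass 1081≤1724).
Opt3: not dominated.
Opt4: not dominated (best mass).
Opt5: not dominated.
Opt6: dominated by Opt1 (cost 88≤275, torque 36.2≥10.0, mass 1081≤1311).
Opt7: not dominated (best cost).
Opt8: not dominated (best torque).
Opt9: dominated by Opt5 (cost 267≤507, torque 36.6≥26.0, mass 524≤842).

Opt1, Opt3, Opt4, Opt5, Opt7, Opt8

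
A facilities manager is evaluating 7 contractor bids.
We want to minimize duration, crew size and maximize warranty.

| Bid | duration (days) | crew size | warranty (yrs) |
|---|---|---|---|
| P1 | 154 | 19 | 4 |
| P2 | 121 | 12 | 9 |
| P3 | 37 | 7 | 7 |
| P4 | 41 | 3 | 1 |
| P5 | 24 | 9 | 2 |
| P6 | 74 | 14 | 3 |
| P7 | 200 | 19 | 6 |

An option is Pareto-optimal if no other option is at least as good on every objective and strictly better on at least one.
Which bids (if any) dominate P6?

P3

P3: duration 37≤74, crew size 7≤14, warranty 7≥3 — dominates P6.
Others (P1, P2, P4, P5, P7) are each worse than P6 on at least one objective.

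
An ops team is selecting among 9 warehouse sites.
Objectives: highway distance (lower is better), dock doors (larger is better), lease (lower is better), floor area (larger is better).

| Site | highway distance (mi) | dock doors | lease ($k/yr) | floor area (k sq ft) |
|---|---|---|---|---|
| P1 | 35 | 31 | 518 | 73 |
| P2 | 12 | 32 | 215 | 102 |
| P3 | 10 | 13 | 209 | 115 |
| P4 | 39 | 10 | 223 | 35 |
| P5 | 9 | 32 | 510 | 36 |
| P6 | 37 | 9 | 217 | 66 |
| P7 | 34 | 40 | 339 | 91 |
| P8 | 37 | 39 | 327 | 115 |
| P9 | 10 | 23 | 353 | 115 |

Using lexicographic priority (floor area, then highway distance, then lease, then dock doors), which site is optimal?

First maximize floor area: best is 115, kept {P3, P8, P9}.
Then minimize highway distance: best is 10, kept {P3, P9}.
Then minimize lease: best is 209, kept {P3}.

P3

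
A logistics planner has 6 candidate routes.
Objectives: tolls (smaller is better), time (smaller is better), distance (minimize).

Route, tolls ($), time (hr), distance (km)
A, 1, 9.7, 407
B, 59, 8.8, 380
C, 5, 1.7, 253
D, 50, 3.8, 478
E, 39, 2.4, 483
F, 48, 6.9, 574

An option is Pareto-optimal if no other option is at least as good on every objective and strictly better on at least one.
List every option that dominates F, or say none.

C, E

C: tolls 5≤48, time 1.7≤6.9, distance 253≤574 — dominates F.
E: tolls 39≤48, time 2.4≤6.9, distance 483≤574 — dominates F.
Others (A, B, D) are each worse than F on at least one objective.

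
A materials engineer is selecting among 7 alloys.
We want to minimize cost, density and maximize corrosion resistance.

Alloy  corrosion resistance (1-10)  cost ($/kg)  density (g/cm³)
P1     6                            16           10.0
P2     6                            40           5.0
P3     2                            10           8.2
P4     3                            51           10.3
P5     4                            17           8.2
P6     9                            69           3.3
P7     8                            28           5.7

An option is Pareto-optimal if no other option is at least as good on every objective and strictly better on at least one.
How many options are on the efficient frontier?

P1: not dominated.
P2: not dominated.
P3: not dominated (best cost).
P4: dominated by P1 (corrosion resistance 6≥3, cost 16≤51, density 10.0≤10.3).
P5: not dominated.
P6: not dominated (best corrosion resistance).
P7: not dominated.
Pareto-optimal: P1, P2, P3, P5, P6, P7 → 6.

6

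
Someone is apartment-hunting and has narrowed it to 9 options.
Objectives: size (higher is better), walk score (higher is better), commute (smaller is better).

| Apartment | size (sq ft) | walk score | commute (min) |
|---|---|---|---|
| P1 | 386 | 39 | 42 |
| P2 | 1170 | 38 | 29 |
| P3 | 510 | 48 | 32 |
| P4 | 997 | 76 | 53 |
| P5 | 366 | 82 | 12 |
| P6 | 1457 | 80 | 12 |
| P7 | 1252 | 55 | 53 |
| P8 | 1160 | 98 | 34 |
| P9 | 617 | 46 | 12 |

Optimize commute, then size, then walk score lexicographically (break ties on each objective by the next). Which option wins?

First minimize commute: best is 12, kept {P5, P6, P9}.
Then maximize size: best is 1457, kept {P6}.

P6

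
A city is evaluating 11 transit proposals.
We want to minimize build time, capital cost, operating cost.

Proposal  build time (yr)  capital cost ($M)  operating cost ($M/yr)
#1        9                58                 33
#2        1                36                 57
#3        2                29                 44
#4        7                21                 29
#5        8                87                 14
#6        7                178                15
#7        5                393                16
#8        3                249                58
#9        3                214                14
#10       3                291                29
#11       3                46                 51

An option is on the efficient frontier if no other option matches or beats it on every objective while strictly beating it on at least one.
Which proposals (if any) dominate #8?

#2: build time 1≤3, capital cost 36≤249, operating cost 57≤58 — dominates #8.
#3: build time 2≤3, capital cost 29≤249, operating cost 44≤58 — dominates #8.
#9: build time 3≤3, capital cost 214≤249, operating cost 14≤58 — dominates #8.
#11: build time 3≤3, capital cost 46≤249, operating cost 51≤58 — dominates #8.
Others (#1, #4, #5, #6, #7, #10) are each worse than #8 on at least one objective.

#2, #3, #9, #11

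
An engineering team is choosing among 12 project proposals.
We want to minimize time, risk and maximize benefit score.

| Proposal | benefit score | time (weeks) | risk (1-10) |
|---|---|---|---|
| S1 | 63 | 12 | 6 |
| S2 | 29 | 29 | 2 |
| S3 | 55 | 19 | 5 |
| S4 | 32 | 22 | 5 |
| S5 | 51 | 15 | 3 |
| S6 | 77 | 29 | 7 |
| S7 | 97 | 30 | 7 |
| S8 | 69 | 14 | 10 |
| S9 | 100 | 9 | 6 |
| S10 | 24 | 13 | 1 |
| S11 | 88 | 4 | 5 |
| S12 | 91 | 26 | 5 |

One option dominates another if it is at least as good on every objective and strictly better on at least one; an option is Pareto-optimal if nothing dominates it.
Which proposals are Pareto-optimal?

S1: dominated by S9 (benefit score 100≥63, time 9≤12, risk 6≤6).
S2: not dominated.
S3: dominated by S11 (benefit score 88≥55, time 4≤19, risk 5≤5).
S4: dominated by S3 (benefit score 55≥32, time 19≤22, risk 5≤5).
S5: not dominated.
S6: dominated by S9 (benefit score 100≥77, time 9≤29, risk 6≤7).
S7: dominated by S9 (benefit score 100≥97, time 9≤30, risk 6≤7).
S8: dominated by S9 (benefit score 100≥69, time 9≤14, risk 6≤10).
S9: not dominated (best benefit score).
S10: not dominated (best risk).
S11: not dominated (best time).
S12: not dominated.

S2, S5, S9, S10, S11, S12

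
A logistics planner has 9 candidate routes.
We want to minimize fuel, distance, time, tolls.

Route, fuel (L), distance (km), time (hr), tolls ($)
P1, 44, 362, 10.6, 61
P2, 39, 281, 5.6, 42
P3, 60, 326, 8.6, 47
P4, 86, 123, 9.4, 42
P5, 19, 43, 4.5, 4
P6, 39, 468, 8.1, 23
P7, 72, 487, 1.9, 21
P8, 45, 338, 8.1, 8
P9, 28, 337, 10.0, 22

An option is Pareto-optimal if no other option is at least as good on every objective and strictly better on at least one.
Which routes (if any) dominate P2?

P5: fuel 19≤39, distance 43≤281, time 4.5≤5.6, tolls 4≤42 — dominates P2.
Others (P1, P3, P4, P6, P7, P8, P9) are each worse than P2 on at least one objective.

P5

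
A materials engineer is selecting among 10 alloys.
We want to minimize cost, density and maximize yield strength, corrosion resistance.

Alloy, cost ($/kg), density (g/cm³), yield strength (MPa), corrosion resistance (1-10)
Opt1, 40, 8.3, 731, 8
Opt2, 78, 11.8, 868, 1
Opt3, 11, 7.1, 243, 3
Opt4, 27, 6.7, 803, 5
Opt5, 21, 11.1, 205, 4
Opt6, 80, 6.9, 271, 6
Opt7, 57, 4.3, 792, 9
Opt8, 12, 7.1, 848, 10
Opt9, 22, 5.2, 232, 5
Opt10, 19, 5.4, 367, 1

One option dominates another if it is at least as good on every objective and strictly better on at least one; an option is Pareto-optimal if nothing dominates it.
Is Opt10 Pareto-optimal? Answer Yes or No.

Yes

Opt1: worse on cost (40 vs 19).
Opt2: worse on cost (78 vs 19).
Opt3: worse on density (7.1 vs 5.4).
Opt4: worse on cost (27 vs 19).
Opt5: worse on cost (21 vs 19).
Opt6: worse on cost (80 vs 19).
Opt7: worse on cost (57 vs 19).
Opt8: worse on density (7.1 vs 5.4).
Opt9: worse on cost (22 vs 19).
No option is at least as good as Opt10 on every objective and strictly better on one.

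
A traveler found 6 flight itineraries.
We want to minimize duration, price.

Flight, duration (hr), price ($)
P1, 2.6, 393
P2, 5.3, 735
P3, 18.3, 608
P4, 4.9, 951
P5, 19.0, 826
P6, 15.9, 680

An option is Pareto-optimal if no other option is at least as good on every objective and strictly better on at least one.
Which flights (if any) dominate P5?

P1, P2, P3, P6

P1: duration 2.6≤19.0, price 393≤826 — dominates P5.
P2: duration 5.3≤19.0, price 735≤826 — dominates P5.
P3: duration 18.3≤19.0, price 608≤826 — dominates P5.
P6: duration 15.9≤19.0, price 680≤826 — dominates P5.
Others (P4) are each worse than P5 on at least one objective.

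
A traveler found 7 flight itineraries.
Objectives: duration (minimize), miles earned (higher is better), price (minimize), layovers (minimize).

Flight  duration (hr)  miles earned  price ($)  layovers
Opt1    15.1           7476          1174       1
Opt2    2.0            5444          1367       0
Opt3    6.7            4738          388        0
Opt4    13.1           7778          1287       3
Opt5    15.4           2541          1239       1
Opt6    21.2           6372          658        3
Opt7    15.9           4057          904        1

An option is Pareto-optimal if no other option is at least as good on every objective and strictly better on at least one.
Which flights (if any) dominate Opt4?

Opt1: worse on duration (15.1 vs 13.1).
Opt2: worse on miles earned (5444 vs 7778).
Opt3: worse on miles earned (4738 vs 7778).
Opt5: worse on duration (15.4 vs 13.1).
Opt6: worse on duration (21.2 vs 13.1).
Opt7: worse on duration (15.9 vs 13.1).
No option dominates Opt4.

none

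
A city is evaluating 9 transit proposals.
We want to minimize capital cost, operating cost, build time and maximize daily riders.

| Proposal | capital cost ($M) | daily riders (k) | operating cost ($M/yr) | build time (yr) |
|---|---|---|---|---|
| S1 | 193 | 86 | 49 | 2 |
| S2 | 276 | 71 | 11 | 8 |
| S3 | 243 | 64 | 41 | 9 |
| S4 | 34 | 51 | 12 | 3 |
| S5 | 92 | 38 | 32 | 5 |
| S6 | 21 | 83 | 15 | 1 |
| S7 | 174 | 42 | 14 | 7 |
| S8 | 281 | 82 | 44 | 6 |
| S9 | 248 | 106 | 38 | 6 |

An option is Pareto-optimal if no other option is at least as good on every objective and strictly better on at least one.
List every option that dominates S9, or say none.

S1: worse on daily riders (86 vs 106).
S2: worse on capital cost (276 vs 248).
S3: worse on daily riders (64 vs 106).
S4: worse on daily riders (51 vs 106).
S5: worse on daily riders (38 vs 106).
S6: worse on daily riders (83 vs 106).
S7: worse on daily riders (42 vs 106).
S8: worse on capital cost (281 vs 248).
No option dominates S9.

none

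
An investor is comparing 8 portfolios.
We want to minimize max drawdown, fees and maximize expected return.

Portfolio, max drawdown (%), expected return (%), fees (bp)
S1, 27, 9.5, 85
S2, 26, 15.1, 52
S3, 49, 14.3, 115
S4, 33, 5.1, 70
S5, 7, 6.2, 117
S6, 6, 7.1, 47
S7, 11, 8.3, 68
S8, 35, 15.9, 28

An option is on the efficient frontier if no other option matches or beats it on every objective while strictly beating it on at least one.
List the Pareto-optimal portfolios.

S1: dominated by S2 (max drawdown 26≤27, expected return 15.1≥9.5, fees 52≤85).
S2: not dominated.
S3: dominated by S2 (max drawdown 26≤49, expected return 15.1≥14.3, fees 52≤115).
S4: dominated by S2 (max drawdown 26≤33, expected return 15.1≥5.1, fees 52≤70).
S5: dominated by S6 (max drawdown 6≤7, expected return 7.1≥6.2, fees 47≤117).
S6: not dominated (best max drawdown).
S7: not dominated.
S8: not dominated (best expected return).

S2, S6, S7, S8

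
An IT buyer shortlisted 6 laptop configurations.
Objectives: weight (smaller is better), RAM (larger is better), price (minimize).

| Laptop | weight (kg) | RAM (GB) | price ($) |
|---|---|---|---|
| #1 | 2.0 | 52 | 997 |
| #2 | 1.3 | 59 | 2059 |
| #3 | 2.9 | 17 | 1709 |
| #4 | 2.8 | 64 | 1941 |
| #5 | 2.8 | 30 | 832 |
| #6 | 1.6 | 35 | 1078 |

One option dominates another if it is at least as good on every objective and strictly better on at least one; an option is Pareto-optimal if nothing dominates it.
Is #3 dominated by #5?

#5 vs #3: weight 2.8≤2.9, RAM 30≥17, price 832≤1709 — #5 is at least as good on every objective with at least one strict improvement.

Yes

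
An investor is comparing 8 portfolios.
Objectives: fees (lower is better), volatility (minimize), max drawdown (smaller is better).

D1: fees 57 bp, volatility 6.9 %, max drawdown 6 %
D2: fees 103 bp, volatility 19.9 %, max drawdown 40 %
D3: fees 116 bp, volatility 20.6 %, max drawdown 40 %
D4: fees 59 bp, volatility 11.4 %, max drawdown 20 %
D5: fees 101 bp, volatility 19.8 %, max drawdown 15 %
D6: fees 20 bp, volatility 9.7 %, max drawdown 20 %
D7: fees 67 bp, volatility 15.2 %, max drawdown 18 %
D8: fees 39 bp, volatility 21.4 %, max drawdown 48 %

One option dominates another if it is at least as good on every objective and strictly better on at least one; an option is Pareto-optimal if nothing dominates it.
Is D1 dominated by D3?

No

D3 vs D1: D3 is worse on fees (116 vs 57), so it does not dominate D1.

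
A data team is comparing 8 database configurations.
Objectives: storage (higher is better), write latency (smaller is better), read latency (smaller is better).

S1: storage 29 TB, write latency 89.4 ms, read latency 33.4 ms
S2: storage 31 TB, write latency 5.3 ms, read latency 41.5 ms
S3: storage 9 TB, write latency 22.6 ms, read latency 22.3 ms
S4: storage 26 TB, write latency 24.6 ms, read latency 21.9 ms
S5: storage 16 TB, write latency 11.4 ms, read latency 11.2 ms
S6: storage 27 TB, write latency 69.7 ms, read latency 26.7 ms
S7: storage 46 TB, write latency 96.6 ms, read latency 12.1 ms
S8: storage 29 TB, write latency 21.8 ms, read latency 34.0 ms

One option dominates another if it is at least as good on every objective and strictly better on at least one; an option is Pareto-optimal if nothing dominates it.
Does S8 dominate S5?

No

S8 vs S5: S8 is worse on write latency (21.8 vs 11.4), so it does not dominate S5.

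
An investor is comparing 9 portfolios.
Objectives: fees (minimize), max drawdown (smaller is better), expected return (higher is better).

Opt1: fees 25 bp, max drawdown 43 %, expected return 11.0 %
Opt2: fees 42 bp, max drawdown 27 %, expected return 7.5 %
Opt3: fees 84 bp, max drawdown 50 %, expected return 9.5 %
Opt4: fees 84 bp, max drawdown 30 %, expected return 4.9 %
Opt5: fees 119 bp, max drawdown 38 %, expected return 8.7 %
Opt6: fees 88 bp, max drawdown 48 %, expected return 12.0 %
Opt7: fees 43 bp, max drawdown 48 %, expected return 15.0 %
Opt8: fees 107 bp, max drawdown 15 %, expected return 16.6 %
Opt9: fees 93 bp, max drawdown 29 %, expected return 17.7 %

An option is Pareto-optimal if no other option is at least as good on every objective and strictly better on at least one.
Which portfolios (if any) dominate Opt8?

Opt1: worse on max drawdown (43 vs 15).
Opt2: worse on max drawdown (27 vs 15).
Opt3: worse on max drawdown (50 vs 15).
Opt4: worse on max drawdown (30 vs 15).
Opt5: worse on fees (119 vs 107).
Opt6: worse on max drawdown (48 vs 15).
Opt7: worse on max drawdown (48 vs 15).
Opt9: worse on max drawdown (29 vs 15).
No option dominates Opt8.

none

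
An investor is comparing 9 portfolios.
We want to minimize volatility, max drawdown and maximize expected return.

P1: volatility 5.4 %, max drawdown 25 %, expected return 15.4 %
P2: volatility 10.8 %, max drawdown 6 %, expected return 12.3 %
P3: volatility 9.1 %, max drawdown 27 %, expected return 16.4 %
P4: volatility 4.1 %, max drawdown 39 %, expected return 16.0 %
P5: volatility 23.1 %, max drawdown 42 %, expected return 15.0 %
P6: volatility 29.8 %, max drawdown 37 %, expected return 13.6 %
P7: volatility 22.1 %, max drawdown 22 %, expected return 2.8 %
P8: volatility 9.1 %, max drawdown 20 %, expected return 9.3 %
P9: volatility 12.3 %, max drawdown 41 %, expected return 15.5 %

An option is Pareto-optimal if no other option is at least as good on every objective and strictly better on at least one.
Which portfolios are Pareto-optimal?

P1, P2, P3, P4, P8

P1: not dominated.
P2: not dominated (best max drawdown).
P3: not dominated (best expected return).
P4: not dominated (best volatility).
P5: dominated by P1 (volatility 5.4≤23.1, max drawdown 25≤42, expected return 15.4≥15.0).
P6: dominated by P1 (volatility 5.4≤29.8, max drawdown 25≤37, expected return 15.4≥13.6).
P7: dominated by P2 (volatility 10.8≤22.1, max drawdown 6≤22, expected return 12.3≥2.8).
P8: not dominated.
P9: dominated by P3 (volatility 9.1≤12.3, max drawdown 27≤41, expected return 16.4≥15.5).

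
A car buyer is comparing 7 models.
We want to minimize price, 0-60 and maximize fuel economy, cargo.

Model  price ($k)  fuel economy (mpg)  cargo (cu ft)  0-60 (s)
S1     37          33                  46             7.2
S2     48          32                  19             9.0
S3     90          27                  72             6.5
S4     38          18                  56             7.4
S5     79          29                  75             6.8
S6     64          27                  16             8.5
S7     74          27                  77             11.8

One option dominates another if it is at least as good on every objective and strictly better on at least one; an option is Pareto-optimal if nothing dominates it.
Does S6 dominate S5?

S6 vs S5: S6 is worse on fuel economy (27 vs 29), so it does not dominate S5.

No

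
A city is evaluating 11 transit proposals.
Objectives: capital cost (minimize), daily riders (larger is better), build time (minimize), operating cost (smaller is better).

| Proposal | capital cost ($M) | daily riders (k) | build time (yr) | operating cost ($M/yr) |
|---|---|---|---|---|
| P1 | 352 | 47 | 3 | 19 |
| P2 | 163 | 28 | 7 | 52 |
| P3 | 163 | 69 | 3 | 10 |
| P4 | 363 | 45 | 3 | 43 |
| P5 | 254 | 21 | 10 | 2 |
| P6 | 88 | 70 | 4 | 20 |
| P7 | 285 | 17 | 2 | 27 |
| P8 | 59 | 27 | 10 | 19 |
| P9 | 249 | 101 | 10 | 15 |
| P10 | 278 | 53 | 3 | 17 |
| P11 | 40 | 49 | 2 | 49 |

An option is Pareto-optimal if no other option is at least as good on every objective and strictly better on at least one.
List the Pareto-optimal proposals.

P3, P5, P6, P7, P8, P9, P11

P1: dominated by P3 (capital cost 163≤352, daily riders 69≥47, build time 3≤3, operating cost 10≤19).
P2: dominated by P3 (capital cost 163≤163, daily riders 69≥28, build time 3≤7, operating cost 10≤52).
P3: not dominated.
P4: dominated by P1 (capital cost 352≤363, daily riders 47≥45, build time 3≤3, operating cost 19≤43).
P5: not dominated (best operating cost).
P6: not dominated.
P7: not dominated.
P8: not dominated.
P9: not dominated (best daily riders).
P10: dominated by P3 (capital cost 163≤278, daily riders 69≥53, build time 3≤3, operating cost 10≤17).
P11: not dominated (best capital cost).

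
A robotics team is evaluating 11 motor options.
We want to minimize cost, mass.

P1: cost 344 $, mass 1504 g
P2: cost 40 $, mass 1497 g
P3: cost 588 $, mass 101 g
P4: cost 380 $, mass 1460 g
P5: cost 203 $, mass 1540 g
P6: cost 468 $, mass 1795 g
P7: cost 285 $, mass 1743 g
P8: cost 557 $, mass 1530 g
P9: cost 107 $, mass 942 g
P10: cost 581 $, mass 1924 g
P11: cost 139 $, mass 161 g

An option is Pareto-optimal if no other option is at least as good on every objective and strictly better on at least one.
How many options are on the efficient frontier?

P1: dominated by P2 (cost 40≤344, mass 1497≤1504).
P2: not dominated (best cost).
P3: not dominated (best mass).
P4: dominated by P9 (cost 107≤380, mass 942≤1460).
P5: dominated by P2 (cost 40≤203, mass 1497≤1540).
P6: dominated by P1 (cost 344≤468, mass 1504≤1795).
P7: dominated by P2 (cost 40≤285, mass 1497≤1743).
P8: dominated by P1 (cost 344≤557, mass 1504≤1530).
P9: not dominated.
P10: dominated by P1 (cost 344≤581, mass 1504≤1924).
P11: not dominated.
Pareto-optimal: P2, P3, P9, P11 → 4.

4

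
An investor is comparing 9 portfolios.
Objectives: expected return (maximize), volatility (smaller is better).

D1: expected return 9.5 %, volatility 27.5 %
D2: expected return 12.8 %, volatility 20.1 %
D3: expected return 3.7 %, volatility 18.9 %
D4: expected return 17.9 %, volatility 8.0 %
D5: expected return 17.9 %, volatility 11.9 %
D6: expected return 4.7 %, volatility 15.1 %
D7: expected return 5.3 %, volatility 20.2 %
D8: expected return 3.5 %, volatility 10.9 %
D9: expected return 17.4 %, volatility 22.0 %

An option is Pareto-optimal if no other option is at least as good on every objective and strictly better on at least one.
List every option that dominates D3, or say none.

D4, D5, D6

D4: expected return 17.9≥3.7, volatility 8.0≤18.9 — dominates D3.
D5: expected return 17.9≥3.7, volatility 11.9≤18.9 — dominates D3.
D6: expected return 4.7≥3.7, volatility 15.1≤18.9 — dominates D3.
Others (D1, D2, D7, D8, D9) are each worse than D3 on at least one objective.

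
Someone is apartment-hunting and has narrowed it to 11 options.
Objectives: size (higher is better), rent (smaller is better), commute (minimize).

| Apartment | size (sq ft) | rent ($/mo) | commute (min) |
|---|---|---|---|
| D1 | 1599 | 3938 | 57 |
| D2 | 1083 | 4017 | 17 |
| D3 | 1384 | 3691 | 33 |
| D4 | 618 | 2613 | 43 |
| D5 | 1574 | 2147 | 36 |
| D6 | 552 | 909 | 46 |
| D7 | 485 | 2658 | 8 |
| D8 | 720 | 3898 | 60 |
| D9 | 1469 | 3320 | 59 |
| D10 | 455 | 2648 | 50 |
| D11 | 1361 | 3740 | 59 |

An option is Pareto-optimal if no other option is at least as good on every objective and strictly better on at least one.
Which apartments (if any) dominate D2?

none

D1: worse on commute (57 vs 17).
D3: worse on commute (33 vs 17).
D4: worse on size (618 vs 1083).
D5: worse on commute (36 vs 17).
D6: worse on size (552 vs 1083).
D7: worse on size (485 vs 1083).
D8: worse on size (720 vs 1083).
D9: worse on commute (59 vs 17).
D10: worse on size (455 vs 1083).
D11: worse on commute (59 vs 17).
No option dominates D2.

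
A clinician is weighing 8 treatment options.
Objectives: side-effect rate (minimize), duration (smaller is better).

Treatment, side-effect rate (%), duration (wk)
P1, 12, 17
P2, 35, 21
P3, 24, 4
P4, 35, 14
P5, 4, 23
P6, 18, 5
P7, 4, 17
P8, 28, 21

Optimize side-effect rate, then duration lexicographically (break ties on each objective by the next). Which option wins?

First minimize side-effect rate: best is 4, kept {P5, P7}.
Then minimize duration: best is 17, kept {P7}.

P7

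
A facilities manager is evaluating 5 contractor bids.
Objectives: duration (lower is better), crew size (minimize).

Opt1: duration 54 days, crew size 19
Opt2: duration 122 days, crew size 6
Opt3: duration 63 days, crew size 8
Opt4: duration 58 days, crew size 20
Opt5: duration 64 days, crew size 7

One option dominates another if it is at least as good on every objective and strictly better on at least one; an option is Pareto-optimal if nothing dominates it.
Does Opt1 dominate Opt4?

Opt1 vs Opt4: duration 54≤58, crew size 19≤20 — Opt1 is at least as good on every objective with at least one strict improvement.

Yes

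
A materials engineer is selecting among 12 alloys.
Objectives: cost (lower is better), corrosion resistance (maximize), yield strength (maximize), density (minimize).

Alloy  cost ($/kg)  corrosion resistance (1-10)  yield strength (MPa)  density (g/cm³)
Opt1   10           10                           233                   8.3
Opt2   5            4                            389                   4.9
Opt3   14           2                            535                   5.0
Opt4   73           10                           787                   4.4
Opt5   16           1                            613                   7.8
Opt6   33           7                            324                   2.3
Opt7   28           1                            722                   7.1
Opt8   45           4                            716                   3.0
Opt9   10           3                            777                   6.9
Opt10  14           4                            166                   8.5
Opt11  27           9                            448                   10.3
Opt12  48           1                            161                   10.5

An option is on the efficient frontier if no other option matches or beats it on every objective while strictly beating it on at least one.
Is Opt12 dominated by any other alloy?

Yes

Opt1 vs Opt12: cost 10≤48, corrosion resistance 10≥1, yield strength 233≥161, density 8.3≤10.5 — Opt1 is at least as good on every objective and strictly better on at least one, so Opt1 dominates Opt12.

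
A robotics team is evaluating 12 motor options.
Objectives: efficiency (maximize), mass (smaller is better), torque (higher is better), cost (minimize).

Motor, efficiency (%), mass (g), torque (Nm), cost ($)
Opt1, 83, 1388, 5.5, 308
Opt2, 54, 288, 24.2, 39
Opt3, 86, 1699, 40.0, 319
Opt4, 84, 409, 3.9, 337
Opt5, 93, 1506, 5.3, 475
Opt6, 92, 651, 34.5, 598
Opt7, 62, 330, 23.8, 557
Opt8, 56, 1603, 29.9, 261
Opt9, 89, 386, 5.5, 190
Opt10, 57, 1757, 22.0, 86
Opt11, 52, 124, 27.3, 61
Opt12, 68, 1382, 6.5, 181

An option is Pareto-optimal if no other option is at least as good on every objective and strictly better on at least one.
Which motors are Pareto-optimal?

Opt2, Opt3, Opt5, Opt6, Opt7, Opt8, Opt9, Opt10, Opt11, Opt12

Opt1: dominated by Opt9 (efficiency 89≥83, mass 386≤1388, torque 5.5≥5.5, cost 190≤308).
Opt2: not dominated (best cost).
Opt3: not dominated (best torque).
Opt4: dominated by Opt9 (efficiency 89≥84, mass 386≤409, torque 5.5≥3.9, cost 190≤337).
Opt5: not dominated (best efficiency).
Opt6: not dominated.
Opt7: not dominated.
Opt8: not dominated.
Opt9: not dominated.
Opt10: not dominated.
Opt11: not dominated (best mass).
Opt12: not dominated.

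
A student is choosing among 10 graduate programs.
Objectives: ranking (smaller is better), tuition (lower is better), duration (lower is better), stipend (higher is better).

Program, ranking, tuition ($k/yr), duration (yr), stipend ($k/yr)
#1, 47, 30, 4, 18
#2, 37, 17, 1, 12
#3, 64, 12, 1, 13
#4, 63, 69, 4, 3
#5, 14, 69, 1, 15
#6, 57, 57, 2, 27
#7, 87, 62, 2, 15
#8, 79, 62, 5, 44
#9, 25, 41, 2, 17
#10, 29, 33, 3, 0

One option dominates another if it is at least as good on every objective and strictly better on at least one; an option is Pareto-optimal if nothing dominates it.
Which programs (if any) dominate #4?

#1, #2, #5, #6, #9

#1: ranking 47≤63, tuition 30≤69, duration 4≤4, stipend 18≥3 — dominates #4.
#2: ranking 37≤63, tuition 17≤69, duration 1≤4, stipend 12≥3 — dominates #4.
#5: ranking 14≤63, tuition 69≤69, duration 1≤4, stipend 15≥3 — dominates #4.
#6: ranking 57≤63, tuition 57≤69, duration 2≤4, stipend 27≥3 — dominates #4.
#9: ranking 25≤63, tuition 41≤69, duration 2≤4, stipend 17≥3 — dominates #4.
Others (#3, #7, #8, #10) are each worse than #4 on at least one objective.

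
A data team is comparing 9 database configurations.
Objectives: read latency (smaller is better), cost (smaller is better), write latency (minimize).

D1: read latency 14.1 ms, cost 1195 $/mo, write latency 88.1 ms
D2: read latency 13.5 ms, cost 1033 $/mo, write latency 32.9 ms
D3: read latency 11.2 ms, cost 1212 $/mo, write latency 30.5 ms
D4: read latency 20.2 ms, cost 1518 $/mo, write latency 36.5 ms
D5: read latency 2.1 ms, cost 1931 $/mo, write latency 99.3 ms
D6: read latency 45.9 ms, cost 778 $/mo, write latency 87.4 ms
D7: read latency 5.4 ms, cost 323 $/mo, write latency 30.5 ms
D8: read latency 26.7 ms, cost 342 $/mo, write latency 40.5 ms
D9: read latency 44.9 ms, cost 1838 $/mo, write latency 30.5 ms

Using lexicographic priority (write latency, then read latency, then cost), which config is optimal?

D7

First minimize write latency: best is 30.5, kept {D3, D7, D9}.
Then minimize read latency: best is 5.4, kept {D7}.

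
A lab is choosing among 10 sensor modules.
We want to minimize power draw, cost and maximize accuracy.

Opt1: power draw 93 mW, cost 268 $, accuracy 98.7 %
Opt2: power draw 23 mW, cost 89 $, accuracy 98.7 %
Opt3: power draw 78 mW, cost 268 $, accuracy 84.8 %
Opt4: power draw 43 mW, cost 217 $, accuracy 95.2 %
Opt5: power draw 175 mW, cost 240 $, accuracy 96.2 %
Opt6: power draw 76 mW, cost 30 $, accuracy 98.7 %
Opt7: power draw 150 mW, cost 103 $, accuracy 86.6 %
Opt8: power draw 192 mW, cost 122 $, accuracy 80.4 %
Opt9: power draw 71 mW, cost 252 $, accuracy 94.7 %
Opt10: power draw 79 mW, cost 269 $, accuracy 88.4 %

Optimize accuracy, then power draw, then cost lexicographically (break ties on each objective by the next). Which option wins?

Opt2

First maximize accuracy: best is 98.7, kept {Opt1, Opt2, Opt6}.
Then minimize power draw: best is 23, kept {Opt2}.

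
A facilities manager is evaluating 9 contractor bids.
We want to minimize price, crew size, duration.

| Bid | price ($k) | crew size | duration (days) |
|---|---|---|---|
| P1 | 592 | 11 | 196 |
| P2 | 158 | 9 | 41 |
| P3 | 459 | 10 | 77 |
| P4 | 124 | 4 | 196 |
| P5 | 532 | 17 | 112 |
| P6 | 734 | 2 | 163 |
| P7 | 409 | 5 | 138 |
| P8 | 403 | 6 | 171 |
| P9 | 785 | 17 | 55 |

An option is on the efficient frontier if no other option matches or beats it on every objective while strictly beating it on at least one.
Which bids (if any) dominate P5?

P2: price 158≤532, crew size 9≤17, duration 41≤112 — dominates P5.
P3: price 459≤532, crew size 10≤17, duration 77≤112 — dominates P5.
Others (P1, P4, P6, P7, P8, P9) are each worse than P5 on at least one objective.

P2, P3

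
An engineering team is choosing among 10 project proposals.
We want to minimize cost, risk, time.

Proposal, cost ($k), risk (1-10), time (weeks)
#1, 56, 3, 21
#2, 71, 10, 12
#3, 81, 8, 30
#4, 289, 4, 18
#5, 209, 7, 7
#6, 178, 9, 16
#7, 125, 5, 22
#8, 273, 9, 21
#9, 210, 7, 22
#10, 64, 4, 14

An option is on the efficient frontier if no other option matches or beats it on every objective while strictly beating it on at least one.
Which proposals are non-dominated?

#1, #2, #5, #10

#1: not dominated (best cost).
#2: not dominated.
#3: dominated by #1 (cost 56≤81, risk 3≤8, time 21≤30).
#4: dominated by #10 (cost 64≤289, risk 4≤4, time 14≤18).
#5: not dominated (best time).
#6: dominated by #10 (cost 64≤178, risk 4≤9, time 14≤16).
#7: dominated by #1 (cost 56≤125, risk 3≤5, time 21≤22).
#8: dominated by #1 (cost 56≤273, risk 3≤9, time 21≤21).
#9: dominated by #1 (cost 56≤210, risk 3≤7, time 21≤22).
#10: not dominated.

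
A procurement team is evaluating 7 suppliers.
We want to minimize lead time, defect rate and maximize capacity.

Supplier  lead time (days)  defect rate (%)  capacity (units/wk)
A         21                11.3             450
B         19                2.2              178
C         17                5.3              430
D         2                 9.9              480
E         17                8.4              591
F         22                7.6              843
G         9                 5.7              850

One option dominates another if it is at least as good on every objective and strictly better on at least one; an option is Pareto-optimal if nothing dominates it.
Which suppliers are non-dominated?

A: dominated by D (lead time 2≤21, defect rate 9.9≤11.3, capacity 480≥450).
B: not dominated (best defect rate).
C: not dominated.
D: not dominated (best lead time).
E: dominated by G (lead time 9≤17, defect rate 5.7≤8.4, capacity 850≥591).
F: dominated by G (lead time 9≤22, defect rate 5.7≤7.6, capacity 850≥843).
G: not dominated (best capacity).

B, C, D, G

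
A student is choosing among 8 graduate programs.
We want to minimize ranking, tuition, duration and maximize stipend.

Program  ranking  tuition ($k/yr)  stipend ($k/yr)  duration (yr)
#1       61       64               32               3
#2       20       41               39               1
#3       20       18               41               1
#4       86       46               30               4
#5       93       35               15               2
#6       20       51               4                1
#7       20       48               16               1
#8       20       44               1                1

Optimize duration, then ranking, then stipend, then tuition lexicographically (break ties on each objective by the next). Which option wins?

First minimize duration: best is 1, kept {#2, #3, #6, #7, #8}.
Then minimize ranking: best is 20, kept {#2, #3, #6, #7, #8}.
Then maximize stipend: best is 41, kept {#3}.

#3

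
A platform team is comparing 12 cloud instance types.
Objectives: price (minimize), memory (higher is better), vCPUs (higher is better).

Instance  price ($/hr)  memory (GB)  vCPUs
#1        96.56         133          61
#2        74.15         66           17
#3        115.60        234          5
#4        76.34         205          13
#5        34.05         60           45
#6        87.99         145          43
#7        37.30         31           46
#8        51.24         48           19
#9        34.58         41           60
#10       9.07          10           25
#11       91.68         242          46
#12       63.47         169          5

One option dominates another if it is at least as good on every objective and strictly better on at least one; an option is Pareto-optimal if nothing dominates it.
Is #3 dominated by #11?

#11 vs #3: price 91.68≤115.60, memory 242≥234, vCPUs 46≥5 — #11 is at least as good on every objective with at least one strict improvement.

Yes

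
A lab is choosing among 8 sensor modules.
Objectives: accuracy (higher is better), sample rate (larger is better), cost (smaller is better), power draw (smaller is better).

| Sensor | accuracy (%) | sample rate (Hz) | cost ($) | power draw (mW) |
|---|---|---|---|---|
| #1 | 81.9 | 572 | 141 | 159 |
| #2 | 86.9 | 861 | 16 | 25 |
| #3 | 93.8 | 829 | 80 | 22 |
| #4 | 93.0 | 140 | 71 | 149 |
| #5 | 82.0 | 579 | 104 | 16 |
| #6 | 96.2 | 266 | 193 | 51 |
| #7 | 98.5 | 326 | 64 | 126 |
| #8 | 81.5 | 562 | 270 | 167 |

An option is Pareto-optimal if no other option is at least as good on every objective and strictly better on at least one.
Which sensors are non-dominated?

#1: dominated by #2 (accuracy 86.9≥81.9, sample rate 861≥572, cost 16≤141, power draw 25≤159).
#2: not dominated (best sample rate).
#3: not dominated.
#4: dominated by #7 (accuracy 98.5≥93.0, sample rate 326≥140, cost 64≤71, power draw 126≤149).
#5: not dominated (best power draw).
#6: not dominated.
#7: not dominated (best accuracy).
#8: dominated by #1 (accuracy 81.9≥81.5, sample rate 572≥562, cost 141≤270, power draw 159≤167).

#2, #3, #5, #6, #7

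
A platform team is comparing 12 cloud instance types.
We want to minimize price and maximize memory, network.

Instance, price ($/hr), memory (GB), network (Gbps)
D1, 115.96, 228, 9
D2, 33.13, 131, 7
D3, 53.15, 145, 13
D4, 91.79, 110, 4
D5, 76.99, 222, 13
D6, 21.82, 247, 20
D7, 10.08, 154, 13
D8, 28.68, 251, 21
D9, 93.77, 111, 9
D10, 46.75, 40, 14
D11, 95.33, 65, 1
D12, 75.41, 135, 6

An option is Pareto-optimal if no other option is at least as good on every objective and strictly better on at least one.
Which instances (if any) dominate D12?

D3, D6, D7, D8

D3: price 53.15≤75.41, memory 145≥135, network 13≥6 — dominates D12.
D6: price 21.82≤75.41, memory 247≥135, network 20≥6 — dominates D12.
D7: price 10.08≤75.41, memory 154≥135, network 13≥6 — dominates D12.
D8: price 28.68≤75.41, memory 251≥135, network 21≥6 — dominates D12.
Others (D1, D2, D4, D5, D9, D10, D11) are each worse than D12 on at least one objective.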